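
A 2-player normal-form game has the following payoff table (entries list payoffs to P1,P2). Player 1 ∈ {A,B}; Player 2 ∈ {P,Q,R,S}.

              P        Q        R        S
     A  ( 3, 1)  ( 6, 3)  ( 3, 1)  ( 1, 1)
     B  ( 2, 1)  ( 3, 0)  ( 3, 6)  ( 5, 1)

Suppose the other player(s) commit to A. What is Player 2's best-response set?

P2 best: {Q}

u_2(P vs A) = 1
u_2(Q vs A) = 3
u_2(R vs A) = 1
u_2(S vs A) = 1
max payoff 3 at {Q}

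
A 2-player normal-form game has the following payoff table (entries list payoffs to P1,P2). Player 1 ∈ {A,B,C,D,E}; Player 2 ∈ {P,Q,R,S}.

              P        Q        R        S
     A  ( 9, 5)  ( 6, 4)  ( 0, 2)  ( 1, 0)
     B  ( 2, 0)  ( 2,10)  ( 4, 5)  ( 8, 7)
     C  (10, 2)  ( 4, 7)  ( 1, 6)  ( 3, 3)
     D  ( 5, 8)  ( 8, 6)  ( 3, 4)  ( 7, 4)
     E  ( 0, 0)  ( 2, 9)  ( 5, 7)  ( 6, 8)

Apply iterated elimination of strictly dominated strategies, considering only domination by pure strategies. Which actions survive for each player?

P2 drop R (Q beats it: A:4>2 B:10>5 C:7>6 D:6>4 E:9>7)
P1 drop E (D beats it: P:5>0 Q:8>2 S:7>6)
P2 drop S (Q beats it: A:4>0 B:10>7 C:7>3 D:6>4)
P1 drop B (A beats it: P:9>2 Q:6>2)
P1→{A,C,D} P2→{P,Q}

IESDS → P1:{A,C,D} P2:{P,Q}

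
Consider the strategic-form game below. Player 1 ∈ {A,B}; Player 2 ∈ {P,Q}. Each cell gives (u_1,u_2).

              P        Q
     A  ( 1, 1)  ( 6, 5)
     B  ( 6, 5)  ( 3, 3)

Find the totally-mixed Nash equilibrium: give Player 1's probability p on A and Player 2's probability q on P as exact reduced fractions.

(p,q) = (1/3, 3/8)

P1 indiff ⇒ q·1+(1-q)·6 = q·6+(1-q)·3 ⇒ q(-5) = (1-q)(-3) ⇒ q = 3/8
P2 indiff ⇒ p·1+(1-p)·5 = p·5+(1-p)·3 ⇒ p(-4) = (1-p)(-2) ⇒ p = 1/3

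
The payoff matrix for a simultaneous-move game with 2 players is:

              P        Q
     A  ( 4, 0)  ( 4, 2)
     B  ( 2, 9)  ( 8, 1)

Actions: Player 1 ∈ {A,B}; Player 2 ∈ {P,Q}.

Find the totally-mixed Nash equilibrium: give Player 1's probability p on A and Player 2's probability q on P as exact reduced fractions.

p=4/5, q=2/3

P1 indiff ⇒ q·4+(1-q)·4 = q·2+(1-q)·8 ⇒ q(2) = (1-q)(4) ⇒ q = 2/3
P2 indiff ⇒ p·0+(1-p)·9 = p·2+(1-p)·1 ⇒ p(-2) = (1-p)(-8) ⇒ p = 4/5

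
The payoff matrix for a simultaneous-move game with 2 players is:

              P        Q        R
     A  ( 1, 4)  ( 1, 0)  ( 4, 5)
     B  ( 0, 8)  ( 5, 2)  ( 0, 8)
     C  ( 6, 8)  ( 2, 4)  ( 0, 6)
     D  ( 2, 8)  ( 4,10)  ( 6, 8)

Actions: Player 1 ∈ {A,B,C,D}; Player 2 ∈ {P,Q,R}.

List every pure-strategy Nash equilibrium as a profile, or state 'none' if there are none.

(A,P): not NE [P1→C gives 6>1; P2→R gives 5>4]
(A,Q): not NE [P1→B gives 5>1; P2→R gives 5>0]
(A,R): not NE [P1→D gives 6>4]
(B,P): not NE [P1→C gives 6>0]
(B,Q): not NE [P2→R gives 8>2]
(B,R): not NE [P1→D gives 6>0]
(C,P): NE
(C,Q): not NE [P1→B gives 5>2; P2→P gives 8>4]
(C,R): not NE [P1→D gives 6>0; P2→P gives 8>6]
(D,P): not NE [P1→C gives 6>2; P2→Q gives 10>8]
(D,Q): not NE [P1→B gives 5>4]
(D,R): not NE [P2→Q gives 10>8]

NE set: (C,P)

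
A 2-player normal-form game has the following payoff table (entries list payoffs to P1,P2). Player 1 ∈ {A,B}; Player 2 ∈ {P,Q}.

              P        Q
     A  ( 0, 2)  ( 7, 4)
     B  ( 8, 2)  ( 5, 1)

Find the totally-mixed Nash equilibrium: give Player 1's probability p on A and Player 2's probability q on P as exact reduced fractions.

P1 indiff ⇒ q·0+(1-q)·7 = q·8+(1-q)·5 ⇒ q(-8) = (1-q)(-2) ⇒ q = 1/5
P2 indiff ⇒ p·2+(1-p)·2 = p·4+(1-p)·1 ⇒ p(-2) = (1-p)(-1) ⇒ p = 1/3

p=1/3, q=1/5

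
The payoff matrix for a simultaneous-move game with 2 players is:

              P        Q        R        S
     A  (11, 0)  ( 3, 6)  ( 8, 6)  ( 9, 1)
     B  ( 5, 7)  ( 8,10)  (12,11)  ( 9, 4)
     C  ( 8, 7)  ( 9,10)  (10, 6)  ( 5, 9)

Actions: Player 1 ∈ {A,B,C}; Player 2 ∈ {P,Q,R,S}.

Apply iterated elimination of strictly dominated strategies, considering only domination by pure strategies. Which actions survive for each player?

P2 drop P (Q beats it: A:6>0 B:10>7 C:10>7)
P2 drop S (Q beats it: A:6>1 B:10>4 C:10>9)
P1 drop A (B beats it: Q:8>3 R:12>8)
P1→{B,C} P2→{Q,R}

Survivors P1:{B,C} P2:{Q,R}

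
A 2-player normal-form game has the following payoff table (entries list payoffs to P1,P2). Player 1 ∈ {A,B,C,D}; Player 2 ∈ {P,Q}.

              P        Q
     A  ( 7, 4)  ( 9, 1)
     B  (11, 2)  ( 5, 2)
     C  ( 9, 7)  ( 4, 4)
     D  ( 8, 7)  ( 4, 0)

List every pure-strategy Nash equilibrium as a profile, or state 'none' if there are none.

(A,P): not NE [P1→B gives 11>7]
(A,Q): not NE [P2→P gives 4>1]
(B,P): NE
(B,Q): not NE [P1→A gives 9>5]
(C,P): not NE [P1→B gives 11>9]
(C,Q): not NE [P1→A gives 9>4; P2→P gives 7>4]
(D,P): not NE [P1→B gives 11>8]
(D,Q): not NE [P1→A gives 9>4; P2→P gives 7>0]

NE set: (B,P)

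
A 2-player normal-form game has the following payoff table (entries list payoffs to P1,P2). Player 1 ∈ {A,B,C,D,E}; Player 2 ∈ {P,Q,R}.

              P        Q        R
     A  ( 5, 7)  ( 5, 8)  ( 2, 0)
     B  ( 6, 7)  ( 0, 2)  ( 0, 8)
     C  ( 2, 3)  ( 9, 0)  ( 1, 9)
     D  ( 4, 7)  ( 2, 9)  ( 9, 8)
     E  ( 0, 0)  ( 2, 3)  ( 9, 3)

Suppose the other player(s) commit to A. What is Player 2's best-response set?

BR_2 = {Q}

u_2(P vs A) = 7
u_2(Q vs A) = 8
u_2(R vs A) = 0
max payoff 8 at {Q}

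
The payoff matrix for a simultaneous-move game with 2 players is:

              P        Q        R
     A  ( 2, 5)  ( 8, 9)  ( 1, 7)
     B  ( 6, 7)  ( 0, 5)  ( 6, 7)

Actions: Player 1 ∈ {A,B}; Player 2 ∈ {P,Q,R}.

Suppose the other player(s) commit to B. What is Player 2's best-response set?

u_2(P vs B) = 7
u_2(Q vs B) = 5
u_2(R vs B) = 7
max payoff 7 at {P,R}

P2 best: {P,R}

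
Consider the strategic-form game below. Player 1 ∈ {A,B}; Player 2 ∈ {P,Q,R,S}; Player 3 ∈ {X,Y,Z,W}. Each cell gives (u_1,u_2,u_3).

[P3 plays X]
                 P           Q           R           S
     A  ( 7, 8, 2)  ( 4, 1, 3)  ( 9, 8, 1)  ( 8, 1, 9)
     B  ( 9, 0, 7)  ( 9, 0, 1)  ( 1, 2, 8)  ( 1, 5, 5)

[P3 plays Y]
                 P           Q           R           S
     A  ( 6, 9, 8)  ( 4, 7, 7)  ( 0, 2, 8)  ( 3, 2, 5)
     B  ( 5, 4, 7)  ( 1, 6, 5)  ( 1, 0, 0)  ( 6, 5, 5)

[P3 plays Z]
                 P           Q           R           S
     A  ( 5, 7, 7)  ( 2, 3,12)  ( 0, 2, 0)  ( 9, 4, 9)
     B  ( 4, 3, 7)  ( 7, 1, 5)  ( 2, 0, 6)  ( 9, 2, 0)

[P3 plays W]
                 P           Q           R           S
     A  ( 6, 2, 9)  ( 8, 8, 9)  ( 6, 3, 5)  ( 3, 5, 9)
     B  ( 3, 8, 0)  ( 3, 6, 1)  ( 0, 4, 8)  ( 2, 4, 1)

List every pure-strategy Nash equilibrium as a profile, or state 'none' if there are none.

Equilibria: none

(A,P,X): not NE [P1→B gives 9>7; P3→W gives 9>2]
(A,P,Y): not NE [P3→W gives 9>8]
(A,P,Z): not NE [P3→W gives 9>7]
(A,P,W): not NE [P2→Q gives 8>2]
(A,Q,X): not NE [P1→B gives 9>4; P2→R gives 8>1; P3→Z gives 12>3]
(A,Q,Y): not NE [P2→P gives 9>7; P3→Z gives 12>7]
(A,Q,Z): not NE [P1→B gives 7>2; P2→P gives 7>3]
(A,Q,W): not NE [P3→Z gives 12>9]
(A,R,X): not NE [P3→Y gives 8>1]
(A,R,Y): not NE [P1→B gives 1>0; P2→P gives 9>2]
(A,R,Z): not NE [P1→B gives 2>0; P2→P gives 7>2; P3→Y gives 8>0]
(A,R,W): not NE [P2→Q gives 8>3; P3→Y gives 8>5]
(A,S,X): not NE [P2→R gives 8>1]
(A,S,Y): not NE [P1→B gives 6>3; P2→P gives 9>2; P3→W gives 9>5]
(A,S,Z): not NE [P2→P gives 7>4]
(A,S,W): not NE [P2→Q gives 8>5]
(B,P,X): not NE [P2→S gives 5>0]
(B,P,Y): not NE [P1→A gives 6>5; P2→Q gives 6>4]
(B,P,Z): not NE [P1→A gives 5>4]
(B,P,W): not NE [P1→A gives 6>3; P3→Z gives 7>0]
(B,Q,X): not NE [P2→S gives 5>0; P3→Z gives 5>1]
(B,Q,Y): not NE [P1→A gives 4>1]
(B,Q,Z): not NE [P2→P gives 3>1]
(B,Q,W): not NE [P1→A gives 8>3; P2→P gives 8>6; P3→Z gives 5>1]
(B,R,X): not NE [P1→A gives 9>1; P2→S gives 5>2]
(B,R,Y): not NE [P2→Q gives 6>0; P3→W gives 8>0]
(B,R,Z): not NE [P2→P gives 3>0; P3→W gives 8>6]
(B,R,W): not NE [P1→A gives 6>0; P2→P gives 8>4]
(B,S,X): not NE [P1→A gives 8>1]
(B,S,Y): not NE [P2→Q gives 6>5]
(B,S,Z): not NE [P2→P gives 3>2; P3→Y gives 5>0]
(B,S,W): not NE [P1→A gives 3>2; P2→P gives 8>4; P3→Y gives 5>1]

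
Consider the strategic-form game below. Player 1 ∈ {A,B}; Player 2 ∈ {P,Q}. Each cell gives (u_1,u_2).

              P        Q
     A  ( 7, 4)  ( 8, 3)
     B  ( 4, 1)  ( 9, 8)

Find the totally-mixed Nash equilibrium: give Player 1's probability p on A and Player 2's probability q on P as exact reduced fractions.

(p,q) = (7/8, 1/4)

P1 indiff ⇒ q·7+(1-q)·8 = q·4+(1-q)·9 ⇒ q(3) = (1-q)(1) ⇒ q = 1/4
P2 indiff ⇒ p·4+(1-p)·1 = p·3+(1-p)·8 ⇒ p(1) = (1-p)(7) ⇒ p = 7/8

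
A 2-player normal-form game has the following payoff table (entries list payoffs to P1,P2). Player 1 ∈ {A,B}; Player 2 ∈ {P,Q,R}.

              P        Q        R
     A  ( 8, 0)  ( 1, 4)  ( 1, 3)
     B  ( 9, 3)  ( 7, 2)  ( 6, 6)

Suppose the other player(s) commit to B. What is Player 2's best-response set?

P2 best: {R}

u_2(P vs B) = 3
u_2(Q vs B) = 2
u_2(R vs B) = 6
max payoff 6 at {R}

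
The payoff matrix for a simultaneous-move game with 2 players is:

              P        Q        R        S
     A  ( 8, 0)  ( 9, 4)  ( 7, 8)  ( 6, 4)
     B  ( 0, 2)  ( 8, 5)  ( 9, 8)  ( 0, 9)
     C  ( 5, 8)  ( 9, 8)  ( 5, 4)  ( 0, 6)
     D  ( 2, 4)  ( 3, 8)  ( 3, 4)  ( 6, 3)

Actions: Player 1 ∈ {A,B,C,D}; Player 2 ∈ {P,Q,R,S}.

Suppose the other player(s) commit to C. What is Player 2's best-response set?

u_2(P vs C) = 8
u_2(Q vs C) = 8
u_2(R vs C) = 4
u_2(S vs C) = 6
max payoff 8 at {P,Q}

argmax u_2 = {P,Q}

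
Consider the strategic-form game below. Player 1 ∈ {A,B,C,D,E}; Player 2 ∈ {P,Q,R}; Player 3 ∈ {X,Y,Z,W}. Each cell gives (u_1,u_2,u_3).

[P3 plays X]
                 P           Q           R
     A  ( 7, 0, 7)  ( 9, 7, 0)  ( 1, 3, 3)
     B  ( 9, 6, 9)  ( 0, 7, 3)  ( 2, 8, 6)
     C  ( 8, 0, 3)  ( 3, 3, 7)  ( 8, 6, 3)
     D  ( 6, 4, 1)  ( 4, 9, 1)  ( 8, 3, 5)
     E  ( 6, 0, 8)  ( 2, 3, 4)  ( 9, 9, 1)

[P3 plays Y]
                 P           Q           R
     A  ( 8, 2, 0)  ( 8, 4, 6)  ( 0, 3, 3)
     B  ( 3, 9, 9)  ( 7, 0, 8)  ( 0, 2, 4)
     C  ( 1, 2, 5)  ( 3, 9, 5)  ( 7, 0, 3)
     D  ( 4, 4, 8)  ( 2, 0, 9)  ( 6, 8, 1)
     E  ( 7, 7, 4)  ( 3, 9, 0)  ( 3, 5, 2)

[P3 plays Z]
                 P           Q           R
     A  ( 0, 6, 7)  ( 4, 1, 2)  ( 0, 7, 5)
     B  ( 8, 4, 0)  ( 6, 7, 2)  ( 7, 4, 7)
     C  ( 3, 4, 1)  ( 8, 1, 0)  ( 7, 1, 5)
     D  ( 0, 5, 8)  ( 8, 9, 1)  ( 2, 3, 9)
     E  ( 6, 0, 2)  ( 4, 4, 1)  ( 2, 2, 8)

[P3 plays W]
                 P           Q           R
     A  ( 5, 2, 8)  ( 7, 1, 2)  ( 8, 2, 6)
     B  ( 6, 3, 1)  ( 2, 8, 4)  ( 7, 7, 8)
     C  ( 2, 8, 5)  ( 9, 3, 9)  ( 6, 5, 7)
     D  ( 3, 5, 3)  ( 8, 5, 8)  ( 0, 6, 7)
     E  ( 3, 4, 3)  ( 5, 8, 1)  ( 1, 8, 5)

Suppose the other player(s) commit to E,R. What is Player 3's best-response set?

argmax u_3 = {Z}

u_3(X vs E,R) = 1
u_3(Y vs E,R) = 2
u_3(Z vs E,R) = 8
u_3(W vs E,R) = 5
max payoff 8 at {Z}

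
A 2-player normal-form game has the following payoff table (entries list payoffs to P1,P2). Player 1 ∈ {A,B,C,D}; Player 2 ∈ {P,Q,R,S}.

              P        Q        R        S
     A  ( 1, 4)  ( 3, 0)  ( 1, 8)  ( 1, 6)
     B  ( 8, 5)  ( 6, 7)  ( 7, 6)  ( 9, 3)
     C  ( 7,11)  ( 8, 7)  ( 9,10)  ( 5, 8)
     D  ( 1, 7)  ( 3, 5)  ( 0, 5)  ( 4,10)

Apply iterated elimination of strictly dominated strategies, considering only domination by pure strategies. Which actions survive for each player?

Remaining: P1:{B,C} P2:{P,Q,R}

P1 drop A (B beats it: P:8>1 Q:6>3 R:7>1 S:9>1)
P1 drop D (B beats it: P:8>1 Q:6>3 R:7>0 S:9>4)
P2 drop S (P beats it: B:5>3 C:11>8)
P1→{B,C} P2→{P,Q,R}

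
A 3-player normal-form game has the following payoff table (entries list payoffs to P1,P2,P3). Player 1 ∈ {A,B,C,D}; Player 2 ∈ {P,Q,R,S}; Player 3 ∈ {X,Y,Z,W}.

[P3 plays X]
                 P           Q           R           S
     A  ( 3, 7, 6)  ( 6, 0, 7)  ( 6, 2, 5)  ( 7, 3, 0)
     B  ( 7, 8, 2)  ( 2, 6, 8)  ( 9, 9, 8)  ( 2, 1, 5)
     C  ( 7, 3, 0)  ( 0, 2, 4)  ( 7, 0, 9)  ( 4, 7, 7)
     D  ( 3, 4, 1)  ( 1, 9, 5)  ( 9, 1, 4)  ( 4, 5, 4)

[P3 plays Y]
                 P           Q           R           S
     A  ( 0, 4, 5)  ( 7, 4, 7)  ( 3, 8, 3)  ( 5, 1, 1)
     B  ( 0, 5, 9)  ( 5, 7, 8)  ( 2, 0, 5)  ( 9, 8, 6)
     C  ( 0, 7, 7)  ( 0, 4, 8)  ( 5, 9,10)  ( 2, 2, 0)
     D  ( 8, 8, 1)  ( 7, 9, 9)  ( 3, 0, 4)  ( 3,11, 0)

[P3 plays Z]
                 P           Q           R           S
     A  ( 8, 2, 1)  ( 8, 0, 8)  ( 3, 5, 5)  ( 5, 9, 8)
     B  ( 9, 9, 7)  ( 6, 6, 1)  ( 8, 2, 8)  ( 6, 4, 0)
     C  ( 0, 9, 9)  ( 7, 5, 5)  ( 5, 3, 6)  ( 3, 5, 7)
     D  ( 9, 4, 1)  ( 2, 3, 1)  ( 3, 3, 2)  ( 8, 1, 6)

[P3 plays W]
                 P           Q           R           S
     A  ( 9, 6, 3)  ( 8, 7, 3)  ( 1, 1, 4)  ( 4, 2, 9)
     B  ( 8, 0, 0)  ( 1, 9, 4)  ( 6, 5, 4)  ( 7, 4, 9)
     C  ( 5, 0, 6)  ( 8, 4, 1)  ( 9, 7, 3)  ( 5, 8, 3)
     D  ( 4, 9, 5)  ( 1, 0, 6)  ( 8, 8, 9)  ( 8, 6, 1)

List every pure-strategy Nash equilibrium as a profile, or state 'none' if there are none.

(A,P,X): not NE [P1→C gives 7>3]
(A,P,Y): not NE [P1→D gives 8>0; P2→R gives 8>4; P3→X gives 6>5]
(A,P,Z): not NE [P1→D gives 9>8; P2→S gives 9>2; P3→X gives 6>1]
(A,P,W): not NE [P2→Q gives 7>6; P3→X gives 6>3]
(A,Q,X): not NE [P2→P gives 7>0; P3→Z gives 8>7]
(A,Q,Y): not NE [P2→R gives 8>4; P3→Z gives 8>7]
(A,Q,Z): not NE [P2→S gives 9>0]
(A,Q,W): not NE [P3→Z gives 8>3]
(A,R,X): not NE [P1→D gives 9>6; P2→P gives 7>2]
(A,R,Y): not NE [P1→C gives 5>3; P3→Z gives 5>3]
(A,R,Z): not NE [P1→B gives 8>3; P2→S gives 9>5]
(A,R,W): not NE [P1→C gives 9>1; P2→Q gives 7>1; P3→Z gives 5>4]
(A,S,X): not NE [P2→P gives 7>3; P3→W gives 9>0]
(A,S,Y): not NE [P1→B gives 9>5; P2→R gives 8>1; P3→W gives 9>1]
(A,S,Z): not NE [P1→D gives 8>5; P3→W gives 9>8]
(A,S,W): not NE [P1→D gives 8>4; P2→Q gives 7>2]
(B,P,X): not NE [P2→R gives 9>8; P3→Y gives 9>2]
(B,P,Y): not NE [P1→D gives 8>0; P2→S gives 8>5]
(B,P,Z): not NE [P3→Y gives 9>7]
(B,P,W): not NE [P1→A gives 9>8; P2→Q gives 9>0; P3→Y gives 9>0]
(B,Q,X): not NE [P1→A gives 6>2; P2→R gives 9>6]
(B,Q,Y): not NE [P1→D gives 7>5; P2→S gives 8>7]
(B,Q,Z): not NE [P1→A gives 8>6; P2→P gives 9>6; P3→Y gives 8>1]
(B,Q,W): not NE [P1→C gives 8>1; P3→Y gives 8>4]
(B,R,X): NE
(B,R,Y): not NE [P1→C gives 5>2; P2→S gives 8>0; P3→Z gives 8>5]
(B,R,Z): not NE [P2→P gives 9>2]
(B,R,W): not NE [P1→C gives 9>6; P2→Q gives 9>5; P3→Z gives 8>4]
(B,S,X): not NE [P1→A gives 7>2; P2→R gives 9>1; P3→W gives 9>5]
(B,S,Y): not NE [P3→W gives 9>6]
(B,S,Z): not NE [P1→D gives 8>6; P2→P gives 9>4; P3→W gives 9>0]
(B,S,W): not NE [P1→D gives 8>7; P2→Q gives 9>4]
(C,P,X): not NE [P2→S gives 7>3; P3→Z gives 9>0]
(C,P,Y): not NE [P1→D gives 8>0; P2→R gives 9>7; P3→Z gives 9>7]
(C,P,Z): not NE [P1→D gives 9>0]
(C,P,W): not NE [P1→A gives 9>5; P2→S gives 8>0; P3→Z gives 9>6]
(C,Q,X): not NE [P1→A gives 6>0; P2→S gives 7>2; P3→Y gives 8>4]
(C,Q,Y): not NE [P1→D gives 7>0; P2→R gives 9>4]
(C,Q,Z): not NE [P1→A gives 8>7; P2→P gives 9>5; P3→Y gives 8>5]
(C,Q,W): not NE [P2→S gives 8>4; P3→Y gives 8>1]
(C,R,X): not NE [P1→D gives 9>7; P2→S gives 7>0; P3→Y gives 10>9]
(C,R,Y): NE
(C,R,Z): not NE [P1→B gives 8>5; P2→P gives 9>3; P3→Y gives 10>6]
(C,R,W): not NE [P2→S gives 8>7; P3→Y gives 10>3]
(C,S,X): not NE [P1→A gives 7>4]
(C,S,Y): not NE [P1→B gives 9>2; P2→R gives 9>2; P3→Z gives 7>0]
(C,S,Z): not NE [P1→D gives 8>3; P2→P gives 9>5]
(C,S,W): not NE [P1→D gives 8>5; P3→Z gives 7>3]
(D,P,X): not NE [P1→C gives 7>3; P2→Q gives 9>4; P3→W gives 5>1]
(D,P,Y): not NE [P2→S gives 11>8; P3→W gives 5>1]
(D,P,Z): not NE [P3→W gives 5>1]
(D,P,W): not NE [P1→A gives 9>4]
(D,Q,X): not NE [P1→A gives 6>1; P3→Y gives 9>5]
(D,Q,Y): not NE [P2→S gives 11>9]
(D,Q,Z): not NE [P1→A gives 8>2; P2→P gives 4>3; P3→Y gives 9>1]
(D,Q,W): not NE [P1→C gives 8>1; P2→P gives 9>0; P3→Y gives 9>6]
(D,R,X): not NE [P2→Q gives 9>1; P3→W gives 9>4]
(D,R,Y): not NE [P1→C gives 5>3; P2→S gives 11>0; P3→W gives 9>4]
(D,R,Z): not NE [P1→B gives 8>3; P2→P gives 4>3; P3→W gives 9>2]
(D,R,W): not NE [P1→C gives 9>8; P2→P gives 9>8]
(D,S,X): not NE [P1→A gives 7>4; P2→Q gives 9>5; P3→Z gives 6>4]
(D,S,Y): not NE [P1→B gives 9>3; P3→Z gives 6>0]
(D,S,Z): not NE [P2→P gives 4>1]
(D,S,W): not NE [P2→P gives 9>6; P3→Z gives 6>1]

NE set: (B,R,X), (C,R,Y)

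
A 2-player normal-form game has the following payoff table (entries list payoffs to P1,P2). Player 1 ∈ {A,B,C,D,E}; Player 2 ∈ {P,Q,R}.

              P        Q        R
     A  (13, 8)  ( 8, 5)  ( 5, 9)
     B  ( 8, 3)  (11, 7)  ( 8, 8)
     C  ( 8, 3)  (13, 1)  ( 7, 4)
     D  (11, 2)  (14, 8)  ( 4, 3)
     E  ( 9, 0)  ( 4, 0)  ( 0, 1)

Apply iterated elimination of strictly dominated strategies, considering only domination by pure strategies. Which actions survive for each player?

P1 drop E (A beats it: P:13>9 Q:8>4 R:5>0)
P2 drop P (R beats it: A:9>8 B:8>3 C:4>3 D:3>2)
P1 drop A (B beats it: Q:11>8 R:8>5)
P1→{B,C,D} P2→{Q,R}

Survivors P1:{B,C,D} P2:{Q,R}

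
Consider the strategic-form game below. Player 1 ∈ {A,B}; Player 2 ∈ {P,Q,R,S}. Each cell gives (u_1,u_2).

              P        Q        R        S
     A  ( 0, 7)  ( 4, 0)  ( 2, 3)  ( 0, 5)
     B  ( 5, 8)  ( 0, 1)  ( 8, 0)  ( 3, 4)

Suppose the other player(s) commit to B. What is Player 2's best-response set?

u_2(P vs B) = 8
u_2(Q vs B) = 1
u_2(R vs B) = 0
u_2(S vs B) = 4
max payoff 8 at {P}

P2 best: {P}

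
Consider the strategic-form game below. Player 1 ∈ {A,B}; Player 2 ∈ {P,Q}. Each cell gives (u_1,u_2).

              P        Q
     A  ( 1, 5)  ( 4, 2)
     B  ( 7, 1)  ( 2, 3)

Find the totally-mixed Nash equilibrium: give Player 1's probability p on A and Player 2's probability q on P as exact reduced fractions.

p=2/5, q=1/4

P1 indiff ⇒ q·1+(1-q)·4 = q·7+(1-q)·2 ⇒ q(-6) = (1-q)(-2) ⇒ q = 1/4
P2 indiff ⇒ p·5+(1-p)·1 = p·2+(1-p)·3 ⇒ p(3) = (1-p)(2) ⇒ p = 2/5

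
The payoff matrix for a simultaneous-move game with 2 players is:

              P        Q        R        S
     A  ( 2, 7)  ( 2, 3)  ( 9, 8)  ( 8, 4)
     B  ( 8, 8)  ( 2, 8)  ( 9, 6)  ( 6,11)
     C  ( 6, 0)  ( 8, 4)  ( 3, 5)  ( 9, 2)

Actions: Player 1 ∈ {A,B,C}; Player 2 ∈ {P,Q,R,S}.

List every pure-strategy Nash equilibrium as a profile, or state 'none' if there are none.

(A,P): not NE [P1→B gives 8>2; P2→R gives 8>7]
(A,Q): not NE [P1→C gives 8>2; P2→R gives 8>3]
(A,R): NE
(A,S): not NE [P1→C gives 9>8; P2→R gives 8>4]
(B,P): not NE [P2→S gives 11>8]
(B,Q): not NE [P1→C gives 8>2; P2→S gives 11>8]
(B,R): not NE [P2→S gives 11>6]
(B,S): not NE [P1→C gives 9>6]
(C,P): not NE [P1→B gives 8>6; P2→R gives 5>0]
(C,Q): not NE [P2→R gives 5>4]
(C,R): not NE [P1→B gives 9>3]
(C,S): not NE [P2→R gives 5>2]

Nash profiles: (A,R)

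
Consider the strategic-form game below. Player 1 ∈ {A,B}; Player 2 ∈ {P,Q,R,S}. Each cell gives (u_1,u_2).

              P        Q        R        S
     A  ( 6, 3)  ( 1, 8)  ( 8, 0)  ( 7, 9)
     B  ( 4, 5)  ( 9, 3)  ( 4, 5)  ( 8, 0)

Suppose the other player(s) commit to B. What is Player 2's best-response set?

u_2(P vs B) = 5
u_2(Q vs B) = 3
u_2(R vs B) = 5
u_2(S vs B) = 0
max payoff 5 at {P,R}

BR_2 = {P,R}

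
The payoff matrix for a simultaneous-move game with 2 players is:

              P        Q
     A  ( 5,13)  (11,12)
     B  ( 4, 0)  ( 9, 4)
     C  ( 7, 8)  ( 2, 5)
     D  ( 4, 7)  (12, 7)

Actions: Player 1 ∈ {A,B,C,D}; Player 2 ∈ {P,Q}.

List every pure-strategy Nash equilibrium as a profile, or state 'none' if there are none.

(A,P): not NE [P1→C gives 7>5]
(A,Q): not NE [P1→D gives 12>11; P2→P gives 13>12]
(B,P): not NE [P1→C gives 7>4; P2→Q gives 4>0]
(B,Q): not NE [P1→D gives 12>9]
(C,P): NE
(C,Q): not NE [P1→D gives 12>2; P2→P gives 8>5]
(D,P): not NE [P1→C gives 7>4]
(D,Q): NE

NE set: (C,P), (D,Q)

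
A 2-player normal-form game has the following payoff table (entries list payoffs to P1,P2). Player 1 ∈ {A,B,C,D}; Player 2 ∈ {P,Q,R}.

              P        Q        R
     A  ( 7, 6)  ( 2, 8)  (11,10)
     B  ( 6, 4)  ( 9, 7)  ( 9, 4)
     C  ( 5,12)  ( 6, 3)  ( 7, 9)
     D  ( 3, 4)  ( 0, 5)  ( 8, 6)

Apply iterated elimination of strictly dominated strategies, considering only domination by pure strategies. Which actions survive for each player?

Remaining: P1:{A,B} P2:{Q,R}

P1 drop C (B beats it: P:6>5 Q:9>6 R:9>7)
P1 drop D (A beats it: P:7>3 Q:2>0 R:11>8)
P2 drop P (Q beats it: A:8>6 B:7>4)
P1→{A,B} P2→{Q,R}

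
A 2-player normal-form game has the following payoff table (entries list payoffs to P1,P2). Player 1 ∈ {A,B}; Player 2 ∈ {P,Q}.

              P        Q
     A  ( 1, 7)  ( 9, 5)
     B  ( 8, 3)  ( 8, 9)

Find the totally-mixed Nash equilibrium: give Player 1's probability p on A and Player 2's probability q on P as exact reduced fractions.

P1 indiff ⇒ q·1+(1-q)·9 = q·8+(1-q)·8 ⇒ q(-7) = (1-q)(-1) ⇒ q = 1/8
P2 indiff ⇒ p·7+(1-p)·3 = p·5+(1-p)·9 ⇒ p(2) = (1-p)(6) ⇒ p = 3/4

p=3/4, q=1/8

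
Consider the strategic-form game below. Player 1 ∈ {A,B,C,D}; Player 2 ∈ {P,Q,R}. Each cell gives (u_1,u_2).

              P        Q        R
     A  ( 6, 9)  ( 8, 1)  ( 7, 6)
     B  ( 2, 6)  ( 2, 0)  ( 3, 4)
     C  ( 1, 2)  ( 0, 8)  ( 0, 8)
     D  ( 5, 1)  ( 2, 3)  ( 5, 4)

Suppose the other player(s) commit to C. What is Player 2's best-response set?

u_2(P vs C) = 2
u_2(Q vs C) = 8
u_2(R vs C) = 8
max payoff 8 at {Q,R}

argmax u_2 = {Q,R}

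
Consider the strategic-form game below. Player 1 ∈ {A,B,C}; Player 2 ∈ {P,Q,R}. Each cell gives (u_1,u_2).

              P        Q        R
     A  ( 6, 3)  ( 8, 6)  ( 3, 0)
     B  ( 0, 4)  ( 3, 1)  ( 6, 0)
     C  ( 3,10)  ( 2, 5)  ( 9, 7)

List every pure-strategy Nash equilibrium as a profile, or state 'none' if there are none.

Nash profiles: (A,Q)

(A,P): not NE [P2→Q gives 6>3]
(A,Q): NE
(A,R): not NE [P1→C gives 9>3; P2→Q gives 6>0]
(B,P): not NE [P1→A gives 6>0]
(B,Q): not NE [P1→A gives 8>3; P2→P gives 4>1]
(B,R): not NE [P1→C gives 9>6; P2→P gives 4>0]
(C,P): not NE [P1→A gives 6>3]
(C,Q): not NE [P1→A gives 8>2; P2→P gives 10>5]
(C,R): not NE [P2→P gives 10>7]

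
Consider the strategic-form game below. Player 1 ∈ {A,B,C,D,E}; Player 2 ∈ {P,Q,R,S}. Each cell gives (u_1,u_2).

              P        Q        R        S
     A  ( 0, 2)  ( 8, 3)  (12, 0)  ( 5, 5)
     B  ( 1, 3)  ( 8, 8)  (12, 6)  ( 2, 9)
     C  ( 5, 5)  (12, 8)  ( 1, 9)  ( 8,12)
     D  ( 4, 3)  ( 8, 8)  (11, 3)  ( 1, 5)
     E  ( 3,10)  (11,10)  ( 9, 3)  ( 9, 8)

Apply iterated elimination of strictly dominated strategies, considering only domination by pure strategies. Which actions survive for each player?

P2 drop R (S beats it: A:5>0 B:9>6 C:12>9 D:5>3 E:8>3)
P1 drop A (C beats it: P:5>0 Q:12>8 S:8>5)
P1 drop B (C beats it: P:5>1 Q:12>8 S:8>2)
P1 drop D (C beats it: P:5>4 Q:12>8 S:8>1)
P1→{C,E} P2→{P,Q,S}

Remaining: P1:{C,E} P2:{P,Q,S}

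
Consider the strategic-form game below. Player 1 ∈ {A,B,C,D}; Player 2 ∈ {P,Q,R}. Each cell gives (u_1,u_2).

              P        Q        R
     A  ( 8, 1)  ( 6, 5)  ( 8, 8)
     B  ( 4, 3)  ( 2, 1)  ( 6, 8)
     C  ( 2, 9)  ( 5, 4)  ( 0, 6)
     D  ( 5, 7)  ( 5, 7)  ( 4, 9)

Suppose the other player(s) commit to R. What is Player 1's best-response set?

P1 best: {A}

u_1(A vs R) = 8
u_1(B vs R) = 6
u_1(C vs R) = 0
u_1(D vs R) = 4
max payoff 8 at {A}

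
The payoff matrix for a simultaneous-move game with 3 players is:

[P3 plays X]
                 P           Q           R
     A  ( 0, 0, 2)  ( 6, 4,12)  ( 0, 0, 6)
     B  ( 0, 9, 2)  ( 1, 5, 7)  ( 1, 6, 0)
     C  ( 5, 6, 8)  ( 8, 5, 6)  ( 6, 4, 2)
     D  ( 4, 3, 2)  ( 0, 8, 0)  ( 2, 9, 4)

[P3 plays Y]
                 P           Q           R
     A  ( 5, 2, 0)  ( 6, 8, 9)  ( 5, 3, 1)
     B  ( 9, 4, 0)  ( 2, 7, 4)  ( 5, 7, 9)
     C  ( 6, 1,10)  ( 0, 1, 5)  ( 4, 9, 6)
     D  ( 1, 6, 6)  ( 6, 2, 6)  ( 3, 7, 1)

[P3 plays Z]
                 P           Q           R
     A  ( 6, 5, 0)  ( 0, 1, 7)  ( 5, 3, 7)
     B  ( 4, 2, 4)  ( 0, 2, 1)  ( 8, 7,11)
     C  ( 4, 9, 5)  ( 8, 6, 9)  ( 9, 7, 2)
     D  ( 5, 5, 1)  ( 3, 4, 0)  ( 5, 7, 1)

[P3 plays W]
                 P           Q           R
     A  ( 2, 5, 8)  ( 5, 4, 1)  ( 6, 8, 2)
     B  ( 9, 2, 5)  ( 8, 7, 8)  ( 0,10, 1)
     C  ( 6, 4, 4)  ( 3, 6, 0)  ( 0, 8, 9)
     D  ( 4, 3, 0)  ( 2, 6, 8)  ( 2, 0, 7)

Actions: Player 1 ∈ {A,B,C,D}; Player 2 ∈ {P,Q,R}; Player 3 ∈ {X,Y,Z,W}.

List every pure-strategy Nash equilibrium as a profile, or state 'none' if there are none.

PSNE: ∅

(A,P,X): not NE [P1→C gives 5>0; P2→Q gives 4>0; P3→W gives 8>2]
(A,P,Y): not NE [P1→B gives 9>5; P2→Q gives 8>2; P3→W gives 8>0]
(A,P,Z): not NE [P3→W gives 8>0]
(A,P,W): not NE [P1→B gives 9>2; P2→R gives 8>5]
(A,Q,X): not NE [P1→C gives 8>6]
(A,Q,Y): not NE [P3→X gives 12>9]
(A,Q,Z): not NE [P1→C gives 8>0; P2→P gives 5>1; P3→X gives 12>7]
(A,Q,W): not NE [P1→B gives 8>5; P2→R gives 8>4; P3→X gives 12>1]
(A,R,X): not NE [P1→C gives 6>0; P2→Q gives 4>0; P3→Z gives 7>6]
(A,R,Y): not NE [P2→Q gives 8>3; P3→Z gives 7>1]
(A,R,Z): not NE [P1→C gives 9>5; P2→P gives 5>3]
(A,R,W): not NE [P3→Z gives 7>2]
(B,P,X): not NE [P1→C gives 5>0; P3→W gives 5>2]
(B,P,Y): not NE [P2→R gives 7>4; P3→W gives 5>0]
(B,P,Z): not NE [P1→A gives 6>4; P2→R gives 7>2; P3→W gives 5>4]
(B,P,W): not NE [P2→R gives 10>2]
(B,Q,X): not NE [P1→C gives 8>1; P2→P gives 9>5; P3→W gives 8>7]
(B,Q,Y): not NE [P1→D gives 6>2; P3→W gives 8>4]
(B,Q,Z): not NE [P1→C gives 8>0; P2→R gives 7>2; P3→W gives 8>1]
(B,Q,W): not NE [P2→R gives 10>7]
(B,R,X): not NE [P1→C gives 6>1; P2→P gives 9>6; P3→Z gives 11>0]
(B,R,Y): not NE [P3→Z gives 11>9]
(B,R,Z): not NE [P1→C gives 9>8]
(B,R,W): not NE [P1→A gives 6>0; P3→Z gives 11>1]
(C,P,X): not NE [P3→Y gives 10>8]
(C,P,Y): not NE [P1→B gives 9>6; P2→R gives 9>1]
(C,P,Z): not NE [P1→A gives 6>4; P3→Y gives 10>5]
(C,P,W): not NE [P1→B gives 9>6; P2→R gives 8>4; P3→Y gives 10>4]
(C,Q,X): not NE [P2→P gives 6>5; P3→Z gives 9>6]
(C,Q,Y): not NE [P1→D gives 6>0; P2→R gives 9>1; P3→Z gives 9>5]
(C,Q,Z): not NE [P2→P gives 9>6]
(C,Q,W): not NE [P1→B gives 8>3; P2→R gives 8>6; P3→Z gives 9>0]
(C,R,X): not NE [P2→P gives 6>4; P3→W gives 9>2]
(C,R,Y): not NE [P1→B gives 5>4; P3→W gives 9>6]
(C,R,Z): not NE [P2→P gives 9>7; P3→W gives 9>2]
(C,R,W): not NE [P1→A gives 6>0]
(D,P,X): not NE [P1→C gives 5>4; P2→R gives 9>3; P3→Y gives 6>2]
(D,P,Y): not NE [P1→B gives 9>1; P2→R gives 7>6]
(D,P,Z): not NE [P1→A gives 6>5; P2→R gives 7>5; P3→Y gives 6>1]
(D,P,W): not NE [P1→B gives 9>4; P2→Q gives 6>3; P3→Y gives 6>0]
(D,Q,X): not NE [P1→C gives 8>0; P2→R gives 9>8; P3→W gives 8>0]
(D,Q,Y): not NE [P2→R gives 7>2; P3→W gives 8>6]
(D,Q,Z): not NE [P1→C gives 8>3; P2→R gives 7>4; P3→W gives 8>0]
(D,Q,W): not NE [P1→B gives 8>2]
(D,R,X): not NE [P1→C gives 6>2; P3→W gives 7>4]
(D,R,Y): not NE [P1→B gives 5>3; P3→W gives 7>1]
(D,R,Z): not NE [P1→C gives 9>5; P3→W gives 7>1]
(D,R,W): not NE [P1→A gives 6>2; P2→Q gives 6>0]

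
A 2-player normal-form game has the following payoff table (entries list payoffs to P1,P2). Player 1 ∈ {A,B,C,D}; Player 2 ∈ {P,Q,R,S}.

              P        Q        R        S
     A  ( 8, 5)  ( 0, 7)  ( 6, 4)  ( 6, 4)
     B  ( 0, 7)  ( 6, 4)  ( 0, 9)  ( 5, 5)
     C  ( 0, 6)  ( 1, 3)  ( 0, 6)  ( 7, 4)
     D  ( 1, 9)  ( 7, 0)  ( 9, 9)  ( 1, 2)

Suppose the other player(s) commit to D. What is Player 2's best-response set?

u_2(P vs D) = 9
u_2(Q vs D) = 0
u_2(R vs D) = 9
u_2(S vs D) = 2
max payoff 9 at {P,R}

BR_2 = {P,R}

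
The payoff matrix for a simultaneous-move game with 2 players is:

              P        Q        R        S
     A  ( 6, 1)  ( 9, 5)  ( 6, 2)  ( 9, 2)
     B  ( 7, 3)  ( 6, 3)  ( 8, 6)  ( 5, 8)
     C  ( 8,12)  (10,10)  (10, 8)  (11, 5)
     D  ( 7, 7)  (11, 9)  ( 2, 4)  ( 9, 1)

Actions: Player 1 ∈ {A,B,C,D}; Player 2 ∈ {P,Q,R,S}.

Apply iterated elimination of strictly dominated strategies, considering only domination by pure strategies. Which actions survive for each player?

P1 drop A (C beats it: P:8>6 Q:10>9 R:10>6 S:11>9)
P1 drop B (C beats it: P:8>7 Q:10>6 R:10>8 S:11>5)
P2 drop R (P beats it: C:12>8 D:7>4)
P2 drop S (P beats it: C:12>5 D:7>1)
P1→{C,D} P2→{P,Q}

Survivors P1:{C,D} P2:{P,Q}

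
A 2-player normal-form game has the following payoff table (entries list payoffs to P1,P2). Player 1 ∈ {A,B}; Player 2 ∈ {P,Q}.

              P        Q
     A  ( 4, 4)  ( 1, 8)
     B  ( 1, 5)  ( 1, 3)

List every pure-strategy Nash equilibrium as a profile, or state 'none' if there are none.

(A,P): not NE [P2→Q gives 8>4]
(A,Q): NE
(B,P): not NE [P1→A gives 4>1]
(B,Q): not NE [P2→P gives 5>3]

PSNE = {(A,Q)}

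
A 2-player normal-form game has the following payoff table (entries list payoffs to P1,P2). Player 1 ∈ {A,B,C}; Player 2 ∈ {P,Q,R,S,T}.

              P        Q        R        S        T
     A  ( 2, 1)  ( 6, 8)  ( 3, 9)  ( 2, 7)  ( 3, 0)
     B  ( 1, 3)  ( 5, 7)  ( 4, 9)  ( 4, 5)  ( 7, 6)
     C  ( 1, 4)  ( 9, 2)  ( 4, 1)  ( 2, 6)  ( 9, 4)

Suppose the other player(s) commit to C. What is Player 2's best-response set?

u_2(P vs C) = 4
u_2(Q vs C) = 2
u_2(R vs C) = 1
u_2(S vs C) = 6
u_2(T vs C) = 4
max payoff 6 at {S}

BR_2 = {S}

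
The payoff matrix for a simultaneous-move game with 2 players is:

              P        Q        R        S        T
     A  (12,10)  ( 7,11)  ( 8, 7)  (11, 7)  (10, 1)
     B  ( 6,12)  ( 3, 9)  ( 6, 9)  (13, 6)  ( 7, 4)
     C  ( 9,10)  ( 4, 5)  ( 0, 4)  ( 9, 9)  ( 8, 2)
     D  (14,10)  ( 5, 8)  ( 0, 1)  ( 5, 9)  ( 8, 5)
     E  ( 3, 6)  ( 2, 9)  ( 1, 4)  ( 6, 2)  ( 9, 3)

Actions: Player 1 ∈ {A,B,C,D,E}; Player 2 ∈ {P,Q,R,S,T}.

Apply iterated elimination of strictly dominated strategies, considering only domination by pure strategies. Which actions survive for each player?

P1 drop C (A beats it: P:12>9 Q:7>4 R:8>0 S:11>9 T:10>8)
P1 drop E (A beats it: P:12>3 Q:7>2 R:8>1 S:11>6 T:10>9)
P2 drop R (P beats it: A:10>7 B:12>9 D:10>1)
P2 drop S (P beats it: A:10>7 B:12>6 D:10>9)
P1 drop B (A beats it: P:12>6 Q:7>3 T:10>7)
P2 drop T (P beats it: A:10>1 D:10>5)
P1→{A,D} P2→{P,Q}

IESDS → P1:{A,D} P2:{P,Q}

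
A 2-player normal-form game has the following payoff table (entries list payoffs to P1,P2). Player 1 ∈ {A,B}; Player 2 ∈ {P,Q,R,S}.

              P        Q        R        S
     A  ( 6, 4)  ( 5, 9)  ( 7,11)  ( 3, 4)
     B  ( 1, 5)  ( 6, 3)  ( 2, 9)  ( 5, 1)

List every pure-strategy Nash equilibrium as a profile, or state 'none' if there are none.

Nash profiles: (A,R)

(A,P): not NE [P2→R gives 11>4]
(A,Q): not NE [P1→B gives 6>5; P2→R gives 11>9]
(A,R): NE
(A,S): not NE [P1→B gives 5>3; P2→R gives 11>4]
(B,P): not NE [P1→A gives 6>1; P2→R gives 9>5]
(B,Q): not NE [P2→R gives 9>3]
(B,R): not NE [P1→A gives 7>2]
(B,S): not NE [P2→R gives 9>1]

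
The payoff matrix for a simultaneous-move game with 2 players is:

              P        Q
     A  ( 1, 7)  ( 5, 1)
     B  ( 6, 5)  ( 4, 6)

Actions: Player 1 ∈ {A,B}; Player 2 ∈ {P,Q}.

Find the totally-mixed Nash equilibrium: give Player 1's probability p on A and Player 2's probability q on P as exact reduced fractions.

p=1/7, q=1/6

P1 indiff ⇒ q·1+(1-q)·5 = q·6+(1-q)·4 ⇒ q(-5) = (1-q)(-1) ⇒ q = 1/6
P2 indiff ⇒ p·7+(1-p)·5 = p·1+(1-p)·6 ⇒ p(6) = (1-p)(1) ⇒ p = 1/7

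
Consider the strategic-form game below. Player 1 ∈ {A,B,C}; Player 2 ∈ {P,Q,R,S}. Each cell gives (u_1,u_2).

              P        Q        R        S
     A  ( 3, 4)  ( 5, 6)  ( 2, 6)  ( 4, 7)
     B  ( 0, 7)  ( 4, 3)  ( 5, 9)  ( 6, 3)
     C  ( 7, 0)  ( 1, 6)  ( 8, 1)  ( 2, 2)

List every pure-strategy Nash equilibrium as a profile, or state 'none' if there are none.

No pure NE.

(A,P): not NE [P1→C gives 7>3; P2→S gives 7>4]
(A,Q): not NE [P2→S gives 7>6]
(A,R): not NE [P1→C gives 8>2; P2→S gives 7>6]
(A,S): not NE [P1→B gives 6>4]
(B,P): not NE [P1→C gives 7>0; P2→R gives 9>7]
(B,Q): not NE [P1→A gives 5>4; P2→R gives 9>3]
(B,R): not NE [P1→C gives 8>5]
(B,S): not NE [P2→R gives 9>3]
(C,P): not NE [P2→Q gives 6>0]
(C,Q): not NE [P1→A gives 5>1]
(C,R): not NE [P2→Q gives 6>1]
(C,S): not NE [P1→B gives 6>2; P2→Q gives 6>2]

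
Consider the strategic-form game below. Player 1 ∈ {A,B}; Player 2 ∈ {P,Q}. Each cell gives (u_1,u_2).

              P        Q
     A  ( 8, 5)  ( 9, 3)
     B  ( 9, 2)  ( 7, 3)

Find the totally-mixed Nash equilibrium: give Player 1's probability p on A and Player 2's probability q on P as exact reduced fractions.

P1 indiff ⇒ q·8+(1-q)·9 = q·9+(1-q)·7 ⇒ q(-1) = (1-q)(-2) ⇒ q = 2/3
P2 indiff ⇒ p·5+(1-p)·2 = p·3+(1-p)·3 ⇒ p(2) = (1-p)(1) ⇒ p = 1/3

(p,q) = (1/3, 2/3)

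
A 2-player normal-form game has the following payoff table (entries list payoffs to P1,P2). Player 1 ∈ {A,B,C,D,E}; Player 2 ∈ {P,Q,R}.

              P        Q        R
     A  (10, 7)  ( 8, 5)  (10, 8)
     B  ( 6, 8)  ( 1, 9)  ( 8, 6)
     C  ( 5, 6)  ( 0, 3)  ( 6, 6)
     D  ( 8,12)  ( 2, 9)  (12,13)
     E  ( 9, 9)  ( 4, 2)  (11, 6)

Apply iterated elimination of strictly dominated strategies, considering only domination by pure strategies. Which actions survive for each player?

P1 drop B (A beats it: P:10>6 Q:8>1 R:10>8)
P1 drop C (A beats it: P:10>5 Q:8>0 R:10>6)
P2 drop Q (P beats it: A:7>5 D:12>9 E:9>2)
P1→{A,D,E} P2→{P,R}

Survivors P1:{A,D,E} P2:{P,R}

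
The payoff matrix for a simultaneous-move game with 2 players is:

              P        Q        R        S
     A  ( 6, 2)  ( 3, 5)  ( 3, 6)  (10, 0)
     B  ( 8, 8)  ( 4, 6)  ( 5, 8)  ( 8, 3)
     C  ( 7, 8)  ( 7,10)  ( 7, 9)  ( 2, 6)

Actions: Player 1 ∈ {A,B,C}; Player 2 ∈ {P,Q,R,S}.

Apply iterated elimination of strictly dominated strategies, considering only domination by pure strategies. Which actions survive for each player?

Survivors P1:{B,C} P2:{P,Q,R}

P2 drop S (P beats it: A:2>0 B:8>3 C:8>6)
P1 drop A (B beats it: P:8>6 Q:4>3 R:5>3)
P1→{B,C} P2→{P,Q,R}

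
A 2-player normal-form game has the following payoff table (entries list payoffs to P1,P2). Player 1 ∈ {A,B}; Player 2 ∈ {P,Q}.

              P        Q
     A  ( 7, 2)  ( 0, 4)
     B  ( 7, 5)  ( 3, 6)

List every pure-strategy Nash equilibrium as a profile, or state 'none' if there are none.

NE set: (B,Q)

(A,P): not NE [P2→Q gives 4>2]
(A,Q): not NE [P1→B gives 3>0]
(B,P): not NE [P2→Q gives 6>5]
(B,Q): NE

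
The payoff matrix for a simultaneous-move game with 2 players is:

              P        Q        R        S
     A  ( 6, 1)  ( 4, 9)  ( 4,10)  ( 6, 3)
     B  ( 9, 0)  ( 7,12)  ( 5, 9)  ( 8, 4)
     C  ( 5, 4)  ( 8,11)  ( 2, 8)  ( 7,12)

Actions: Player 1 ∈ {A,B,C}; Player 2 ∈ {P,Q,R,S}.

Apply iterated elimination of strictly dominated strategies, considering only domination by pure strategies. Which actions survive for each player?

P1 drop A (B beats it: P:9>6 Q:7>4 R:5>4 S:8>6)
P2 drop P (Q beats it: B:12>0 C:11>4)
P2 drop R (Q beats it: B:12>9 C:11>8)
P1→{B,C} P2→{Q,S}

Survivors P1:{B,C} P2:{Q,S}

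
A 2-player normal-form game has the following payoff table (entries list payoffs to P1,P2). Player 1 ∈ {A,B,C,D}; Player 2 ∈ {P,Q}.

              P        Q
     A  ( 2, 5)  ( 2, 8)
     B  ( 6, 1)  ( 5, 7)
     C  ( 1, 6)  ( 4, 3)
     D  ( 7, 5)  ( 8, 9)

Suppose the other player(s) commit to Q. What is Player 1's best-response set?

u_1(A vs Q) = 2
u_1(B vs Q) = 5
u_1(C vs Q) = 4
u_1(D vs Q) = 8
max payoff 8 at {D}

argmax u_1 = {D}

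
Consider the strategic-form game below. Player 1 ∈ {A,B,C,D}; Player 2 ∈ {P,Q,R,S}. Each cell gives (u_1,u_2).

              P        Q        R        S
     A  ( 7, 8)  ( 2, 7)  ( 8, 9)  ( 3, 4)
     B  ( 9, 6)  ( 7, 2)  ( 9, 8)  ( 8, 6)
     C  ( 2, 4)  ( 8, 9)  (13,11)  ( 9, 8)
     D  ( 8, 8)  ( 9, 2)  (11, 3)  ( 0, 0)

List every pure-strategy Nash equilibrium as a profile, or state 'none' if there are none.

PSNE = {(C,R)}

(A,P): not NE [P1→B gives 9>7; P2→R gives 9>8]
(A,Q): not NE [P1→D gives 9>2; P2→R gives 9>7]
(A,R): not NE [P1→C gives 13>8]
(A,S): not NE [P1→C gives 9>3; P2→R gives 9>4]
(B,P): not NE [P2→R gives 8>6]
(B,Q): not NE [P1→D gives 9>7; P2→R gives 8>2]
(B,R): not NE [P1→C gives 13>9]
(B,S): not NE [P1→C gives 9>8; P2→R gives 8>6]
(C,P): not NE [P1→B gives 9>2; P2→R gives 11>4]
(C,Q): not NE [P1→D gives 9>8; P2→R gives 11>9]
(C,R): NE
(C,S): not NE [P2→R gives 11>8]
(D,P): not NE [P1→B gives 9>8]
(D,Q): not NE [P2→P gives 8>2]
(D,R): not NE [P1→C gives 13>11; P2→P gives 8>3]
(D,S): not NE [P1→C gives 9>0; P2→P gives 8>0]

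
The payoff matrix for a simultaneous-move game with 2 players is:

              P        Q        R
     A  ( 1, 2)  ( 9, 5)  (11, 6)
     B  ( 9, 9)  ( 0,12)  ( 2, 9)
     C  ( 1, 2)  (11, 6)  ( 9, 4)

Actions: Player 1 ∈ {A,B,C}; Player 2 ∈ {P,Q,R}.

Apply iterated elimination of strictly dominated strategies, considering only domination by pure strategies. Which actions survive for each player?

P2 drop P (Q beats it: A:5>2 B:12>9 C:6>2)
P1 drop B (A beats it: Q:9>0 R:11>2)
P1→{A,C} P2→{Q,R}

Remaining: P1:{A,C} P2:{Q,R}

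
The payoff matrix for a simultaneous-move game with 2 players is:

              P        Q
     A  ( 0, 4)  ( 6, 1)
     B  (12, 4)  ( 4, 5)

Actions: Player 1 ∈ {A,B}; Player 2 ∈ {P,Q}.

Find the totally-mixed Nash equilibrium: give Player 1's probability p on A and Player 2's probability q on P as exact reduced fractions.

P1 mixes 1/4 on A; P2 mixes 1/7 on P

P1 indiff ⇒ q·0+(1-q)·6 = q·12+(1-q)·4 ⇒ q(-12) = (1-q)(-2) ⇒ q = 1/7
P2 indiff ⇒ p·4+(1-p)·4 = p·1+(1-p)·5 ⇒ p(3) = (1-p)(1) ⇒ p = 1/4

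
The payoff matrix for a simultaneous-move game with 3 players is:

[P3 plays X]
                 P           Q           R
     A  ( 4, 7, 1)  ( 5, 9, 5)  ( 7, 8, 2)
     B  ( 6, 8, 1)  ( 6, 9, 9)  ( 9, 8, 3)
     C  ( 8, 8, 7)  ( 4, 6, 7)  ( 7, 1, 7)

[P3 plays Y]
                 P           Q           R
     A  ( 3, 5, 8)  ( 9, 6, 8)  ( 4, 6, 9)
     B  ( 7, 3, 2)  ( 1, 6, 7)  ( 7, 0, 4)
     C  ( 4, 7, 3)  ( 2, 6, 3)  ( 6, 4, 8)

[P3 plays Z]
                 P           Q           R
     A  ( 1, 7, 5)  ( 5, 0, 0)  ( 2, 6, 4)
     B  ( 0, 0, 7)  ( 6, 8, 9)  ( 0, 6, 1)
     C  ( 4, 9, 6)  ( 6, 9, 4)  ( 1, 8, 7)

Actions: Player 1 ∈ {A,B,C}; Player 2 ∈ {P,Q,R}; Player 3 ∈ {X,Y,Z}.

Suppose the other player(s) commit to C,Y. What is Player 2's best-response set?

argmax u_2 = {P}

u_2(P vs C,Y) = 7
u_2(Q vs C,Y) = 6
u_2(R vs C,Y) = 4
max payoff 7 at {P}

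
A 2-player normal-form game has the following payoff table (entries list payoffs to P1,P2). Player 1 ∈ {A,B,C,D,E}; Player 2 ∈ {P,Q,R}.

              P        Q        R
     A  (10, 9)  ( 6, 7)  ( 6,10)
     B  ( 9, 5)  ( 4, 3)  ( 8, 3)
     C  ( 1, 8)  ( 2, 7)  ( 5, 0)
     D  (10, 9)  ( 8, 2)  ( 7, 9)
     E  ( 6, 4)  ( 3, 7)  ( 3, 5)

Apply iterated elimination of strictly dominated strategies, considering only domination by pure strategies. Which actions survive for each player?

P1 drop C (A beats it: P:10>1 Q:6>2 R:6>5)
P1 drop E (A beats it: P:10>6 Q:6>3 R:6>3)
P2 drop Q (P beats it: A:9>7 B:5>3 D:9>2)
P1→{A,B,D} P2→{P,R}

Remaining: P1:{A,B,D} P2:{P,R}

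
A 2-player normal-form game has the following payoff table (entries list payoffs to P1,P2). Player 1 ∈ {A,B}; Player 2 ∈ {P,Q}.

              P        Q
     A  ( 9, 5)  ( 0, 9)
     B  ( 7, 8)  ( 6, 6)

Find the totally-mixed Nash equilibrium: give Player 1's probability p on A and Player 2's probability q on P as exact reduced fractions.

P1 indiff ⇒ q·9+(1-q)·0 = q·7+(1-q)·6 ⇒ q(2) = (1-q)(6) ⇒ q = 3/4
P2 indiff ⇒ p·5+(1-p)·8 = p·9+(1-p)·6 ⇒ p(-4) = (1-p)(-2) ⇒ p = 1/3

p=1/3, q=3/4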